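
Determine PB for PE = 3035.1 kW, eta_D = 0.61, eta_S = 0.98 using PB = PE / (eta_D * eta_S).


Formula: PB = PE / (eta_D * eta_S)
Step 1 — combined efficiency = eta_D * eta_S = 0.61 * 0.98 = 0.5978
Step 2 — PB = 3035.1 / 0.5978 ≈ 5077.1 kW (5 s.f.)

5077.1 kW


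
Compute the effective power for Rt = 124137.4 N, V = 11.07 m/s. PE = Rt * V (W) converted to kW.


Formula: PE = Rt * V / 1000 (kW)
Step 1 — PE (W) = 124137.4 * 11.07 = 1374201.018 W
Step 2 — PE (kW) = 1374201.018 / 1000 ≈ 1374.2 kW (5 s.f.)

1374.2 kW


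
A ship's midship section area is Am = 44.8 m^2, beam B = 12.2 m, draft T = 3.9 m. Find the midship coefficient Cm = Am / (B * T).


Formula: Cm = Am / (B * T)
Step 1 — B * T = 12.2 * 3.9 = 47.58 m^2
Step 2 — Cm = 44.8 / 47.58 ≈ 0.94157 (5 s.f.)

0.94157


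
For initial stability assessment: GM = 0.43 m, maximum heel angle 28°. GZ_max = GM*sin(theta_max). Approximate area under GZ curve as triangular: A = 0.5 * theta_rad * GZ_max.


Formula: GZ_max = GM * sin(theta); Area = 0.5 * theta_rad * GZ_max
Step 1 — GZ_max = 0.43 * sin(28°) = 0.43 * 0.469472 = 0.201873 m
Step 2 — theta_rad = 28 * pi/180 = 0.488692 rad
Step 3 — Area = 0.5 * 0.488692 * 0.201873 ≈ 0.049327 m·rad (5 s.f.)

0.049327 m·rad


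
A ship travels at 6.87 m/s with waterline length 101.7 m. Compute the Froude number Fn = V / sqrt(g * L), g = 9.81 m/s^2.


Formula: Fn = V / sqrt(g * L)
Step 1 — g * L = 9.81 * 101.7 = 997.677
Step 2 — sqrt(g * L) = sqrt(997.677) = 31.586025
Step 3 — Fn = 6.87 / 31.586025 ≈ 0.21750 (5 s.f.)

0.21750


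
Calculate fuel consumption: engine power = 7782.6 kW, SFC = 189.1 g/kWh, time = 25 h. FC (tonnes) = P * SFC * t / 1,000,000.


Formula: FC (tonnes) = P * SFC * t / 1,000,000
Step 1 — P * SFC * t = 7782.6 * 189.1 * 25 = 36792241.5 g
Step 2 — FC (tonnes) = 36792241.5 / 1,000,000 ≈ 36.792 tonnes (5 s.f.)

36.792 tonnes


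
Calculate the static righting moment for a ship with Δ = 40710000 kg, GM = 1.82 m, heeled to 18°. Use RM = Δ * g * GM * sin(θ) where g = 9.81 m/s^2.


Formula: GZ = GM * sin(theta); RM = disp * g * GZ
Step 1 — GZ = 1.82 * sin(18°) = 1.82 * 0.309017 = 0.562411 m
Step 2 — RM = 40710000 * 9.81 * 0.562411 ≈ 224610000 N·m (5 s.f.)

224610000 N·m


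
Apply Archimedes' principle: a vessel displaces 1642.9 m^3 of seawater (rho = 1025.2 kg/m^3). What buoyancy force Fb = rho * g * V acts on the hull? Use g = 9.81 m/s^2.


Formula: Fb = rho * g * V
Substituting: Fb = 1025.2 * 9.81 * 1642.9
Intermediate: 1025.2 * 9.81 = 10057.212
Result: Fb = 10057.212 * 1642.9 ≈ 16523000 N (5 s.f.)

16523000 N


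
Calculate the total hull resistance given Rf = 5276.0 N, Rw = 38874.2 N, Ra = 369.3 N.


Formula: Rt = Rf + Rw + Ra
Substituting: Rt = 5276.0 + 38874.2 + 369.3
Result: Rt = 44519.5 N

44519.5 N


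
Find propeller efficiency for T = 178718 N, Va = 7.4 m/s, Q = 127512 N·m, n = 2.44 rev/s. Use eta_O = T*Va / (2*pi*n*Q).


Formula: eta = T * Va / (2 * pi * n * Q)
Step 1 — numerator = T * Va = 178718 * 7.4 = 1322513.2
Step 2 — 2 * pi * n = 2 * pi * 2.44 = 15.330972
Step 3 — denominator = 15.330972 * 127512 = 1954882.9
Step 4 — eta = 1322513.2 / 1954882.9 ≈ 0.67652 (5 s.f.)

0.67652


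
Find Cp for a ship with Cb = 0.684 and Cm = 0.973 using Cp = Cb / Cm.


Formula: Cp = Cb / Cm
Substituting: Cp = 0.684 / 0.973
Result: Cp ≈ 0.70298 (5 s.f.)

0.70298


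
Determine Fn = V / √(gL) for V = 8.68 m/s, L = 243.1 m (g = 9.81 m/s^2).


Formula: Fn = V / sqrt(g * L)
Step 1 — g * L = 9.81 * 243.1 = 2384.811
Step 2 — sqrt(g * L) = sqrt(2384.811) = 48.834527
Step 3 — Fn = 8.68 / 48.834527 ≈ 0.17774 (5 s.f.)

0.17774


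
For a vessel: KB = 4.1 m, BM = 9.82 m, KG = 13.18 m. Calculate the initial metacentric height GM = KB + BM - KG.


Formula: GM = KB + BM - KG
Step 1 — KM = KB + BM = 4.1 + 9.82 = 13.92 m
Step 2 — GM = KM - KG = 13.92 - 13.18 = 0.74 m

0.74 m


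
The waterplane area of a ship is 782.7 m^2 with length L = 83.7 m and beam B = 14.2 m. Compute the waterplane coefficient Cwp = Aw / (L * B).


Formula: Cwp = Aw / (L * B)
Step 1 — L * B = 83.7 * 14.2 = 1188.54 m^2
Step 2 — Cwp = 782.7 / 1188.54 ≈ 0.65854 (5 s.f.)

0.65854


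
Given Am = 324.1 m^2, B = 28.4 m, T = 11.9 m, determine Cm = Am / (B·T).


Formula: Cm = Am / (B * T)
Step 1 — B * T = 28.4 * 11.9 = 337.96 m^2
Step 2 — Cm = 324.1 / 337.96 ≈ 0.95899 (5 s.f.)

0.95899


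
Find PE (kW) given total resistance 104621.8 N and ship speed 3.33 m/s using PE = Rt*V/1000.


Formula: PE = Rt * V / 1000 (kW)
Step 1 — PE (W) = 104621.8 * 3.33 = 348390.594 W
Step 2 — PE (kW) = 348390.594 / 1000 ≈ 348.39 kW (5 s.f.)

348.39 kW


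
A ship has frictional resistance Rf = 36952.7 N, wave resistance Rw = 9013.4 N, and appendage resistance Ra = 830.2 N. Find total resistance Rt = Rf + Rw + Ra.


Formula: Rt = Rf + Rw + Ra
Substituting: Rt = 36952.7 + 9013.4 + 830.2
Result: Rt = 46796.3 N

46796.3 N


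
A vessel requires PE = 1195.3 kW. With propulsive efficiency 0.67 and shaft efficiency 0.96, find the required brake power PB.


Formula: PB = PE / (eta_D * eta_S)
Step 1 — combined efficiency = eta_D * eta_S = 0.67 * 0.96 = 0.6432
Step 2 — PB = 1195.3 / 0.6432 ≈ 1858.4 kW (5 s.f.)

1858.4 kW


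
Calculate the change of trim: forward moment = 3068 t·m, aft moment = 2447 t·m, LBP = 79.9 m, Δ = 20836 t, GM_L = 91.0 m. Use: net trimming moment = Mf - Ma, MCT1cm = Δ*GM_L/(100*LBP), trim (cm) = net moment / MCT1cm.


Formula: net trimming moment = Mf - Ma; MCT1cm = Δ*GM_L/(100*LBP); trim = net moment / MCT1cm
Step 1 — net trimming moment = 3068 - 2447 = 621 t·m
Step 2 — MCT1cm = 20836 * 91.0 / (100 * 79.9) = 237.3061 t·m/cm
Step 3 — trim = 621 / 237.3061 ≈ 2.6169 cm (5 s.f.)

2.6169 cm


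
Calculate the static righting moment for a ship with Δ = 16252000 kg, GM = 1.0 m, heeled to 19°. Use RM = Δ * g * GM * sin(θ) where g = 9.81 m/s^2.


Formula: GZ = GM * sin(theta); RM = disp * g * GZ
Step 1 — GZ = 1.0 * sin(19°) = 1.0 * 0.325568 = 0.325568 m
Step 2 — RM = 16252000 * 9.81 * 0.325568 ≈ 51906000 N·m (5 s.f.)

51906000 N·m


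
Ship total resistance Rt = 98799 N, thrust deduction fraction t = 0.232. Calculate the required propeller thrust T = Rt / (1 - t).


Formula: T = Rt / (1 - t)
Step 1 — (1 - t) = 1 - 0.232 = 0.768
Step 2 — T = 98799 / 0.768 ≈ 128640 N (5 s.f.)

128640 N


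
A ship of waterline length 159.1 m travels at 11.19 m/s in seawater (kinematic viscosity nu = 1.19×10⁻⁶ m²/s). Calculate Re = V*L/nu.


Formula: Re = V * L / nu
Step 1 — V * L = 11.19 * 159.1 = 1780.329 m^2/s
Step 2 — Re = 1780.329 / 1.19e-6 = 1.50e+09

1.50e+09


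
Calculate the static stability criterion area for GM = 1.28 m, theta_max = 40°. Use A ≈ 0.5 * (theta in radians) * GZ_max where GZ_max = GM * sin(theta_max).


Formula: GZ_max = GM * sin(theta); Area = 0.5 * theta_rad * GZ_max
Step 1 — GZ_max = 1.28 * sin(40°) = 1.28 * 0.642788 = 0.822769 m
Step 2 — theta_rad = 40 * pi/180 = 0.698132 rad
Step 3 — Area = 0.5 * 0.698132 * 0.822769 ≈ 0.28720 m·rad (5 s.f.)

0.28720 m·rad


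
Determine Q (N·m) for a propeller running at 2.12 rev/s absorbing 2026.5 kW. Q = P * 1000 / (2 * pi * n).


Formula: Q = P_W / (2 * pi * n)
Step 1 — P_W = 2026.5 kW * 1000 = 2026500.0 W
Step 2 — 2 * pi * n = 2 * pi * 2.12 = 13.320353
Step 3 — Q = 2026500.0 / 13.320353 ≈ 152140 N·m (5 s.f.)

152140 N·m


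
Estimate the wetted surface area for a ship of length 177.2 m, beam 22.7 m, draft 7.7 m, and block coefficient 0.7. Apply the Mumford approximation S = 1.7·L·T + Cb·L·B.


Formula: S = 1.7*L*T + V/T with V = Cb*L*B*T, i.e. S = L * (1.7*T + Cb*B)
Step 1 — 1.7*T = 1.7 * 7.7 = 13.09 m
Step 2 — Cb*B = 0.7 * 22.7 = 15.89 m
Step 3 — 1.7*T + Cb*B = 13.09 + 15.89 = 28.98 m
Step 4 — S = 177.2 * 28.98 ≈ 5135.3 m^2 (5 s.f.)

5135.3 m^2


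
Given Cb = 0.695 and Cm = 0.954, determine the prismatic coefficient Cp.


Formula: Cp = Cb / Cm
Substituting: Cp = 0.695 / 0.954
Result: Cp ≈ 0.72851 (5 s.f.)

0.72851


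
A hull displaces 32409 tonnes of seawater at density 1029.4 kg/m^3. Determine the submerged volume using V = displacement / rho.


Formula: V = mass / rho
Step 1 — convert tonnes to kg: 32409 t * 1000 = 32409000 kg
Step 2 — V = 32409000 / 1029.4 ≈ 31483 m^3 (5 s.f.)

31483 m^3


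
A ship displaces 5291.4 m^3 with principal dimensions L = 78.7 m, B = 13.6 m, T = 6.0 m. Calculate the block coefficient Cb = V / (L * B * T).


Formula: Cb = V / (L * B * T)
Step 1 — L * B * T = 78.7 * 13.6 * 6.0 = 6421.92 m^3
Step 2 — Cb = 5291.4 / 6421.92 ≈ 0.82396 (5 s.f.)

0.82396


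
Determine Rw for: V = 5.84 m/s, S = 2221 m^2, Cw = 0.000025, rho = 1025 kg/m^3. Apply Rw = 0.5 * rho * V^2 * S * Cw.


Formula: Rw = 0.5 * rho * V^2 * S * Cw
Step 1 — V^2 = 5.84^2 = 34.1056
Step 2 — 0.5 * rho * V^2 = 0.5 * 1025 * 34.1056 = 17479.12
Step 3 — Rw = 17479.12 * 2221 * 0.000025 ≈ 970.53 N (5 s.f.)

970.53 N


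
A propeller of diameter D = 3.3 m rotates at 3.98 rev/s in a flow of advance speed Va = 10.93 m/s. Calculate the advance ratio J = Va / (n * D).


Formula: J = Va / (n * D)
Step 1 — n * D = 3.98 * 3.3 = 13.134
Step 2 — J = 10.93 / 13.134 ≈ 0.83219 (5 s.f.)

0.83219


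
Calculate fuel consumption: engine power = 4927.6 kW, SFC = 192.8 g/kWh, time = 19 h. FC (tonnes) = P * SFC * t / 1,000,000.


Formula: FC (tonnes) = P * SFC * t / 1,000,000
Step 1 — P * SFC * t = 4927.6 * 192.8 * 19 = 18050784.32 g
Step 2 — FC (tonnes) = 18050784.32 / 1,000,000 ≈ 18.051 tonnes (5 s.f.)

18.051 tonnes


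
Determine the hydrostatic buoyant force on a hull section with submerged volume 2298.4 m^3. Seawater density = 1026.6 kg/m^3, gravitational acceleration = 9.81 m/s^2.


Formula: Fb = rho * g * V
Substituting: Fb = 1026.6 * 9.81 * 2298.4
Intermediate: 1026.6 * 9.81 = 10070.946
Result: Fb = 10070.946 * 2298.4 ≈ 23147000 N (5 s.f.)

23147000 N


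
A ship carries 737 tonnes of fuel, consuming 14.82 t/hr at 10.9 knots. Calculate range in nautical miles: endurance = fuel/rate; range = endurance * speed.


Formula: endurance = fuel / rate; range = endurance * speed
Step 1 — endurance = 737 / 14.82 = 49.7301 hours
Step 2 — range = 49.7301 * 10.9 ≈ 542.06 nautical miles (5 s.f.)

542.06 NM


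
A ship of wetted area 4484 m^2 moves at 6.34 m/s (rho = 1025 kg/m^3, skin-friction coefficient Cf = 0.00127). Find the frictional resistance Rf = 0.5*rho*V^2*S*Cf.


Formula: Rf = 0.5 * rho * V^2 * S * Cf
Step 1 — V^2 = 6.34^2 = 40.1956
Step 2 — 0.5 * rho * V^2 = 0.5 * 1025 * 40.1956 = 20600.245
Step 3 — Rf = 20600.245 * 4484 * 0.00127 ≈ 117310 N (5 s.f.)

117310 N


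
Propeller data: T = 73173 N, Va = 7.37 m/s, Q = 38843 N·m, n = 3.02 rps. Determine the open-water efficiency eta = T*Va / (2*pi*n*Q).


Formula: eta = T * Va / (2 * pi * n * Q)
Step 1 — numerator = T * Va = 73173 * 7.37 = 539285.01
Step 2 — 2 * pi * n = 2 * pi * 3.02 = 18.97522
Step 3 — denominator = 18.97522 * 38843 = 737054.47
Step 4 — eta = 539285.01 / 737054.47 ≈ 0.73168 (5 s.f.)

0.73168


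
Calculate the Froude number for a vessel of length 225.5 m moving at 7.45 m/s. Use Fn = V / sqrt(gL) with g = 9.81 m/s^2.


Formula: Fn = V / sqrt(g * L)
Step 1 — g * L = 9.81 * 225.5 = 2212.155
Step 2 — sqrt(g * L) = sqrt(2212.155) = 47.033552
Step 3 — Fn = 7.45 / 47.033552 ≈ 0.15840 (5 s.f.)

0.15840


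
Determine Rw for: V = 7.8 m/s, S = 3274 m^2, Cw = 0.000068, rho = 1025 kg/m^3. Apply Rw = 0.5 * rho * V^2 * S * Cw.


Formula: Rw = 0.5 * rho * V^2 * S * Cw
Step 1 — V^2 = 7.8^2 = 60.84
Step 2 — 0.5 * rho * V^2 = 0.5 * 1025 * 60.84 = 31180.5
Step 3 — Rw = 31180.5 * 3274 * 0.000068 ≈ 6941.8 N (5 s.f.)

6941.8 N


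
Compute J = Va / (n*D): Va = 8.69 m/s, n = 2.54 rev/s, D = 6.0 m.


Formula: J = Va / (n * D)
Step 1 — n * D = 2.54 * 6.0 = 15.24
Step 2 — J = 8.69 / 15.24 ≈ 0.57021 (5 s.f.)

0.57021


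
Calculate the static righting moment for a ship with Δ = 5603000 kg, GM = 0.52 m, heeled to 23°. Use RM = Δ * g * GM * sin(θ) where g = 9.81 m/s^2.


Formula: GZ = GM * sin(theta); RM = disp * g * GZ
Step 1 — GZ = 0.52 * sin(23°) = 0.52 * 0.390731 = 0.20318 m
Step 2 — RM = 5603000 * 9.81 * 0.20318 ≈ 11168000 N·m (5 s.f.)

11168000 N·m


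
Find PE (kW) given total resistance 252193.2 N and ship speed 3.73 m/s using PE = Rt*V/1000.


Formula: PE = Rt * V / 1000 (kW)
Step 1 — PE (W) = 252193.2 * 3.73 = 940680.636 W
Step 2 — PE (kW) = 940680.636 / 1000 ≈ 940.68 kW (5 s.f.)

940.68 kW


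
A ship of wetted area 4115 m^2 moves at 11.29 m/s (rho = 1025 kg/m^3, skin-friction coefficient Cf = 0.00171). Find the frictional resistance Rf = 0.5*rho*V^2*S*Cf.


Formula: Rf = 0.5 * rho * V^2 * S * Cf
Step 1 — V^2 = 11.29^2 = 127.4641
Step 2 — 0.5 * rho * V^2 = 0.5 * 1025 * 127.4641 = 65325.35125
Step 3 — Rf = 65325.35125 * 4115 * 0.00171 ≈ 459670 N (5 s.f.)

459670 N


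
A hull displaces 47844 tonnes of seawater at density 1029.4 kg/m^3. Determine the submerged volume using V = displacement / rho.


Formula: V = mass / rho
Step 1 — convert tonnes to kg: 47844 t * 1000 = 47844000 kg
Step 2 — V = 47844000 / 1029.4 ≈ 46478 m^3 (5 s.f.)

46478 m^3


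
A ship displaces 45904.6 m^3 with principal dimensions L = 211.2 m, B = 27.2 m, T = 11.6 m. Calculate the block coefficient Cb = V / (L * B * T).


Formula: Cb = V / (L * B * T)
Step 1 — L * B * T = 211.2 * 27.2 * 11.6 = 66637.824 m^3
Step 2 — Cb = 45904.6 / 66637.824 ≈ 0.68887 (5 s.f.)

0.68887


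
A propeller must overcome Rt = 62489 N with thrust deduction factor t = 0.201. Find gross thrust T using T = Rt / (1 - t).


Formula: T = Rt / (1 - t)
Step 1 — (1 - t) = 1 - 0.201 = 0.799
Step 2 — T = 62489 / 0.799 ≈ 78209 N (5 s.f.)

78209 N


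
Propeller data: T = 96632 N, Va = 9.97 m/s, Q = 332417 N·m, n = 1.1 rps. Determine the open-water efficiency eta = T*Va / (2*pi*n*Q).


Formula: eta = T * Va / (2 * pi * n * Q)
Step 1 — numerator = T * Va = 96632 * 9.97 = 963421.04
Step 2 — 2 * pi * n = 2 * pi * 1.1 = 6.911504
Step 3 — denominator = 6.911504 * 332417 = 2297501.43
Step 4 — eta = 963421.04 / 2297501.43 ≈ 0.41933 (5 s.f.)

0.41933


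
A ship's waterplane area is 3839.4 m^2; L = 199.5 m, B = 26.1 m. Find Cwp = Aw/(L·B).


Formula: Cwp = Aw / (L * B)
Step 1 — L * B = 199.5 * 26.1 = 5206.95 m^2
Step 2 — Cwp = 3839.4 / 5206.95 ≈ 0.73736 (5 s.f.)

0.73736


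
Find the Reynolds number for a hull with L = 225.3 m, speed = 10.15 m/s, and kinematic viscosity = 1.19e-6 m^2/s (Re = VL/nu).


Formula: Re = V * L / nu
Step 1 — V * L = 10.15 * 225.3 = 2286.795 m^2/s
Step 2 — Re = 2286.795 / 1.19e-6 = 1.92e+09

1.92e+09


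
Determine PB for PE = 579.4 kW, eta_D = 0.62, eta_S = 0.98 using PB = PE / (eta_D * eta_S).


Formula: PB = PE / (eta_D * eta_S)
Step 1 — combined efficiency = eta_D * eta_S = 0.62 * 0.98 = 0.6076
Step 2 — PB = 579.4 / 0.6076 ≈ 953.59 kW (5 s.f.)

953.59 kW


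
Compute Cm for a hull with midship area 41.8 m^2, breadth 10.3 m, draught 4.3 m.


Formula: Cm = Am / (B * T)
Step 1 — B * T = 10.3 * 4.3 = 44.29 m^2
Step 2 — Cm = 41.8 / 44.29 ≈ 0.94378 (5 s.f.)

0.94378


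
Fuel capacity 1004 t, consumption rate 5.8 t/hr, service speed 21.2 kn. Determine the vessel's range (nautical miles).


Formula: endurance = fuel / rate; range = endurance * speed
Step 1 — endurance = 1004 / 5.8 = 173.1034 hours
Step 2 — range = 173.1034 * 21.2 ≈ 3669.8 nautical miles (5 s.f.)

3669.8 NM


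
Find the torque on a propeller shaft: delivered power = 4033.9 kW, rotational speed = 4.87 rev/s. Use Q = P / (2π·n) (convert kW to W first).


Formula: Q = P_W / (2 * pi * n)
Step 1 — P_W = 4033.9 kW * 1000 = 4033900.0 W
Step 2 — 2 * pi * n = 2 * pi * 4.87 = 30.599112
Step 3 — Q = 4033900.0 / 30.599112 ≈ 131830 N·m (5 s.f.)

131830 N·m


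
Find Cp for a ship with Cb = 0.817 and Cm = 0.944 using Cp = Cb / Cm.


Formula: Cp = Cb / Cm
Substituting: Cp = 0.817 / 0.944
Result: Cp ≈ 0.86547 (5 s.f.)

0.86547


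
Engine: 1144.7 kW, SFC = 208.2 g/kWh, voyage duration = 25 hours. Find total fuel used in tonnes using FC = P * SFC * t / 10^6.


Formula: FC (tonnes) = P * SFC * t / 1,000,000
Step 1 — P * SFC * t = 1144.7 * 208.2 * 25 = 5958163.5 g
Step 2 — FC (tonnes) = 5958163.5 / 1,000,000 ≈ 5.9582 tonnes (5 s.f.)

5.9582 tonnes


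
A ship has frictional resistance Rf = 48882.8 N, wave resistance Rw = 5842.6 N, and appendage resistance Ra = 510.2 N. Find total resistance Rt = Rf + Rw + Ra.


Formula: Rt = Rf + Rw + Ra
Substituting: Rt = 48882.8 + 5842.6 + 510.2
Result: Rt = 55235.6 N

55235.6 N


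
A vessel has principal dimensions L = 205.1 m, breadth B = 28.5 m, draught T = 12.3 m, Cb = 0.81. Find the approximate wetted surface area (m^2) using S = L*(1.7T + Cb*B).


Formula: S = 1.7*L*T + V/T with V = Cb*L*B*T, i.e. S = L * (1.7*T + Cb*B)
Step 1 — 1.7*T = 1.7 * 12.3 = 20.91 m
Step 2 — Cb*B = 0.81 * 28.5 = 23.085 m
Step 3 — 1.7*T + Cb*B = 20.91 + 23.085 = 43.995 m
Step 4 — S = 205.1 * 43.995 ≈ 9023.4 m^2 (5 s.f.)

9023.4 m^2


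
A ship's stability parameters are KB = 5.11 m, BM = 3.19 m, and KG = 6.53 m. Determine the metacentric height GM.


Formula: GM = KB + BM - KG
Step 1 — KM = KB + BM = 5.11 + 3.19 = 8.3 m
Step 2 — GM = KM - KG = 8.3 - 6.53 = 1.77 m

1.77 m


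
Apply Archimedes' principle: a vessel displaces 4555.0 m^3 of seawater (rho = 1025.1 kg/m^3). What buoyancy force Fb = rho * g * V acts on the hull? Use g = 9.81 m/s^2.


Formula: Fb = rho * g * V
Substituting: Fb = 1025.1 * 9.81 * 4555.0
Intermediate: 1025.1 * 9.81 = 10056.231
Result: Fb = 10056.231 * 4555.0 ≈ 45806000 N (5 s.f.)

45806000 N


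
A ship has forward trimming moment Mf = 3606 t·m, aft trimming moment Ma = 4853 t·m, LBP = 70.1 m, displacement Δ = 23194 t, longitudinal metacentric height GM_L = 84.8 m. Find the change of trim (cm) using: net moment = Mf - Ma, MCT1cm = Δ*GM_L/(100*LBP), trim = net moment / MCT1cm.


Formula: net trimming moment = Mf - Ma; MCT1cm = Δ*GM_L/(100*LBP); trim = net moment / MCT1cm
Step 1 — net trimming moment = 3606 - 4853 = -1247 t·m
Step 2 — MCT1cm = 23194 * 84.8 / (100 * 70.1) = 280.5779 t·m/cm
Step 3 — trim = -1247 / 280.5779 ≈ -4.4444 cm (5 s.f.)

-4.4444 cm


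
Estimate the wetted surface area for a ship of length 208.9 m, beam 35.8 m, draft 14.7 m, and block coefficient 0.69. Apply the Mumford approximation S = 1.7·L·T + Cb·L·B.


Formula: S = 1.7*L*T + V/T with V = Cb*L*B*T, i.e. S = L * (1.7*T + Cb*B)
Step 1 — 1.7*T = 1.7 * 14.7 = 24.99 m
Step 2 — Cb*B = 0.69 * 35.8 = 24.702 m
Step 3 — 1.7*T + Cb*B = 24.99 + 24.702 = 49.692 m
Step 4 — S = 208.9 * 49.692 ≈ 10381 m^2 (5 s.f.)

10381 m^2


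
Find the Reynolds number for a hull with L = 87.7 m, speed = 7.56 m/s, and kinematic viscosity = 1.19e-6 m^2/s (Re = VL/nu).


Formula: Re = V * L / nu
Step 1 — V * L = 7.56 * 87.7 = 663.012 m^2/s
Step 2 — Re = 663.012 / 1.19e-6 = 5.57e+08

5.57e+08


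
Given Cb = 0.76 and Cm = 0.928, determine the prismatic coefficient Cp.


Formula: Cp = Cb / Cm
Substituting: Cp = 0.76 / 0.928
Result: Cp ≈ 0.81897 (5 s.f.)

0.81897


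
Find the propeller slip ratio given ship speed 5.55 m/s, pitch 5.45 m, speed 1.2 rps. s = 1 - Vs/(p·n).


Formula: s = 1 - Vs / (p * n)
Step 1 — p * n = 5.45 * 1.2 = 6.54
Step 2 — Vs / (p*n) = 5.55 / 6.54 = 0.848624 (6 d.p.)
Step 3 — s = 1 - 0.848624 = 0.151376

0.151376


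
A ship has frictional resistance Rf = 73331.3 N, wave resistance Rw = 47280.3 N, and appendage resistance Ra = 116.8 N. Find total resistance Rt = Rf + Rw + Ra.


Formula: Rt = Rf + Rw + Ra
Substituting: Rt = 73331.3 + 47280.3 + 116.8
Result: Rt = 120728.4 N

120728.4 N


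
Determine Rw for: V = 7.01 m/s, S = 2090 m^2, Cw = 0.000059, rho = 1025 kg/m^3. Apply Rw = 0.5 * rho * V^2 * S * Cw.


Formula: Rw = 0.5 * rho * V^2 * S * Cw
Step 1 — V^2 = 7.01^2 = 49.1401
Step 2 — 0.5 * rho * V^2 = 0.5 * 1025 * 49.1401 = 25184.30125
Step 3 — Rw = 25184.30125 * 2090 * 0.000059 ≈ 3105.5 N (5 s.f.)

3105.5 N


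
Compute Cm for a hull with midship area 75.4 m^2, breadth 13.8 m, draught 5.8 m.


Formula: Cm = Am / (B * T)
Step 1 — B * T = 13.8 * 5.8 = 80.04 m^2
Step 2 — Cm = 75.4 / 80.04 ≈ 0.94203 (5 s.f.)

0.94203


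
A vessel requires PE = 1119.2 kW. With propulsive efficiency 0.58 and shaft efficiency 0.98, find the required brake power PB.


Formula: PB = PE / (eta_D * eta_S)
Step 1 — combined efficiency = eta_D * eta_S = 0.58 * 0.98 = 0.5684
Step 2 — PB = 1119.2 / 0.5684 ≈ 1969.0 kW (5 s.f.)

1969.0 kW


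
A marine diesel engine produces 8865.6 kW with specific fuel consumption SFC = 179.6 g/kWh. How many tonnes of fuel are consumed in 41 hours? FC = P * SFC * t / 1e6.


Formula: FC (tonnes) = P * SFC * t / 1,000,000
Step 1 — P * SFC * t = 8865.6 * 179.6 * 41 = 65282732.16 g
Step 2 — FC (tonnes) = 65282732.16 / 1,000,000 ≈ 65.283 tonnes (5 s.f.)

65.283 tonnes


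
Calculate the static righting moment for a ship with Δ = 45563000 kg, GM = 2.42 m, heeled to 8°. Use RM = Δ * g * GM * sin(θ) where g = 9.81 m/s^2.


Formula: GZ = GM * sin(theta); RM = disp * g * GZ
Step 1 — GZ = 2.42 * sin(8°) = 2.42 * 0.139173 = 0.336799 m
Step 2 — RM = 45563000 * 9.81 * 0.336799 ≈ 150540000 N·m (5 s.f.)

150540000 N·m


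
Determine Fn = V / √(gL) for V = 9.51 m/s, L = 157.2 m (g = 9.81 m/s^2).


Formula: Fn = V / sqrt(g * L)
Step 1 — g * L = 9.81 * 157.2 = 1542.132
Step 2 — sqrt(g * L) = sqrt(1542.132) = 39.269989
Step 3 — Fn = 9.51 / 39.269989 ≈ 0.24217 (5 s.f.)

0.24217


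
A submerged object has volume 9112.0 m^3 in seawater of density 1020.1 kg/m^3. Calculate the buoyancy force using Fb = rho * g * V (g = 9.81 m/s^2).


Formula: Fb = rho * g * V
Substituting: Fb = 1020.1 * 9.81 * 9112.0
Intermediate: 1020.1 * 9.81 = 10007.181
Result: Fb = 10007.181 * 9112.0 ≈ 91185000 N (5 s.f.)

91185000 N


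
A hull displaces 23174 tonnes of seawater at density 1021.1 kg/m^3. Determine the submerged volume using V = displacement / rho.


Formula: V = mass / rho
Step 1 — convert tonnes to kg: 23174 t * 1000 = 23174000 kg
Step 2 — V = 23174000 / 1021.1 ≈ 22695 m^3 (5 s.f.)

22695 m^3


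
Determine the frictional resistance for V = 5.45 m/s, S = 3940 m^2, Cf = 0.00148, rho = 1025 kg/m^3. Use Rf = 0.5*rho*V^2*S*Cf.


Formula: Rf = 0.5 * rho * V^2 * S * Cf
Step 1 — V^2 = 5.45^2 = 29.7025
Step 2 — 0.5 * rho * V^2 = 0.5 * 1025 * 29.7025 = 15222.53125
Step 3 — Rf = 15222.53125 * 3940 * 0.00148 ≈ 88766 N (5 s.f.)

88766 N


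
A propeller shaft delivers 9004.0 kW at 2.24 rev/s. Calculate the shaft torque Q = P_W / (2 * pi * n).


Formula: Q = P_W / (2 * pi * n)
Step 1 — P_W = 9004.0 kW * 1000 = 9004000.0 W
Step 2 — 2 * pi * n = 2 * pi * 2.24 = 14.074335
Step 3 — Q = 9004000.0 / 14.074335 ≈ 639750 N·m (5 s.f.)

639750 N·m


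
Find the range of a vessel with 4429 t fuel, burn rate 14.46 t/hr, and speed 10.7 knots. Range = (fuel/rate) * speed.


Formula: endurance = fuel / rate; range = endurance * speed
Step 1 — endurance = 4429 / 14.46 = 306.2932 hours
Step 2 — range = 306.2932 * 10.7 ≈ 3277.3 nautical miles (5 s.f.)

3277.3 NM


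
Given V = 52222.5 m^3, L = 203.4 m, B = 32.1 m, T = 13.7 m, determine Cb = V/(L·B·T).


Formula: Cb = V / (L * B * T)
Step 1 — L * B * T = 203.4 * 32.1 * 13.7 = 89449.218 m^3
Step 2 — Cb = 52222.5 / 89449.218 ≈ 0.58382 (5 s.f.)

0.58382


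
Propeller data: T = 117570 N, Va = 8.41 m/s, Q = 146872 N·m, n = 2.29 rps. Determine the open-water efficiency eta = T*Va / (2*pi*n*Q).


Formula: eta = T * Va / (2 * pi * n * Q)
Step 1 — numerator = T * Va = 117570 * 8.41 = 988763.7
Step 2 — 2 * pi * n = 2 * pi * 2.29 = 14.388494
Step 3 — denominator = 14.388494 * 146872 = 2113266.89
Step 4 — eta = 988763.7 / 2113266.89 ≈ 0.46788 (5 s.f.)

0.46788


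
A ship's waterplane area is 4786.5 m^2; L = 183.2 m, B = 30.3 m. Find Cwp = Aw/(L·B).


Formula: Cwp = Aw / (L * B)
Step 1 — L * B = 183.2 * 30.3 = 5550.96 m^2
Step 2 — Cwp = 4786.5 / 5550.96 ≈ 0.86228 (5 s.f.)

0.86228


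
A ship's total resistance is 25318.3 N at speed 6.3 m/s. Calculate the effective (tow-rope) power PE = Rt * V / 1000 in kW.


Formula: PE = Rt * V / 1000 (kW)
Step 1 — PE (W) = 25318.3 * 6.3 = 159505.29 W
Step 2 — PE (kW) = 159505.29 / 1000 ≈ 159.51 kW (5 s.f.)

159.51 kW


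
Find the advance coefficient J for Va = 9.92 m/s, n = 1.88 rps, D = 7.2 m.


Formula: J = Va / (n * D)
Step 1 — n * D = 1.88 * 7.2 = 13.536
Step 2 — J = 9.92 / 13.536 ≈ 0.73286 (5 s.f.)

0.73286


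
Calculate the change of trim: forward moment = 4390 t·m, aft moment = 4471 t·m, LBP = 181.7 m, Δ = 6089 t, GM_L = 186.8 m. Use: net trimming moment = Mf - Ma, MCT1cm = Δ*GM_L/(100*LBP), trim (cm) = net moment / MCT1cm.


Formula: net trimming moment = Mf - Ma; MCT1cm = Δ*GM_L/(100*LBP); trim = net moment / MCT1cm
Step 1 — net trimming moment = 4390 - 4471 = -81 t·m
Step 2 — MCT1cm = 6089 * 186.8 / (100 * 181.7) = 62.5991 t·m/cm
Step 3 — trim = -81 / 62.5991 ≈ -1.2939 cm (5 s.f.)

-1.2939 cm


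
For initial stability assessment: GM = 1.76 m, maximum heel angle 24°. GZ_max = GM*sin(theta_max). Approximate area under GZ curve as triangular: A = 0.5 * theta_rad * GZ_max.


Formula: GZ_max = GM * sin(theta); Area = 0.5 * theta_rad * GZ_max
Step 1 — GZ_max = 1.76 * sin(24°) = 1.76 * 0.406737 = 0.715857 m
Step 2 — theta_rad = 24 * pi/180 = 0.418879 rad
Step 3 — Area = 0.5 * 0.418879 * 0.715857 ≈ 0.14993 m·rad (5 s.f.)

0.14993 m·rad


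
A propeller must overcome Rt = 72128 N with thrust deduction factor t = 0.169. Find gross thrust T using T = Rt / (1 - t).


Formula: T = Rt / (1 - t)
Step 1 — (1 - t) = 1 - 0.169 = 0.831
Step 2 — T = 72128 / 0.831 ≈ 86797 N (5 s.f.)

86797 N


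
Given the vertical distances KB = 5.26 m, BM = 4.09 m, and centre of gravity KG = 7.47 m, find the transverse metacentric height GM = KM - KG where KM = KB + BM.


Formula: GM = KB + BM - KG
Step 1 — KM = KB + BM = 5.26 + 4.09 = 9.35 m
Step 2 — GM = KM - KG = 9.35 - 7.47 = 1.88 m

1.88 m


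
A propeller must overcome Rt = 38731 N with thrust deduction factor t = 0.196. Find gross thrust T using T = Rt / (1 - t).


Formula: T = Rt / (1 - t)
Step 1 — (1 - t) = 1 - 0.196 = 0.804
Step 2 — T = 38731 / 0.804 ≈ 48173 N (5 s.f.)

48173 N


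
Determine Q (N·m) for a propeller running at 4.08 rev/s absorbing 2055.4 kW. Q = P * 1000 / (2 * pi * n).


Formula: Q = P_W / (2 * pi * n)
Step 1 — P_W = 2055.4 kW * 1000 = 2055400.0 W
Step 2 — 2 * pi * n = 2 * pi * 4.08 = 25.635396
Step 3 — Q = 2055400.0 / 25.635396 ≈ 80178 N·m (5 s.f.)

80178 N·m


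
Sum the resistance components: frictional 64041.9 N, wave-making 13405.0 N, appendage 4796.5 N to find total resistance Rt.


Formula: Rt = Rf + Rw + Ra
Substituting: Rt = 64041.9 + 13405.0 + 4796.5
Result: Rt = 82243.4 N

82243.4 N


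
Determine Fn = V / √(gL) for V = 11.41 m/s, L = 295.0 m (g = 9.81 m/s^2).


Formula: Fn = V / sqrt(g * L)
Step 1 — g * L = 9.81 * 295.0 = 2893.95
Step 2 — sqrt(g * L) = sqrt(2893.95) = 53.795446
Step 3 — Fn = 11.41 / 53.795446 ≈ 0.21210 (5 s.f.)

0.21210


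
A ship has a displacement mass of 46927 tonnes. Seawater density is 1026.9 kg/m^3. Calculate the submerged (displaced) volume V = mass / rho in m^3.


Formula: V = mass / rho
Step 1 — convert tonnes to kg: 46927 t * 1000 = 46927000 kg
Step 2 — V = 46927000 / 1026.9 ≈ 45698 m^3 (5 s.f.)

45698 m^3


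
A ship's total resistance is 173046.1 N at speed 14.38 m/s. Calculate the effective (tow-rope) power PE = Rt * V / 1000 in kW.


Formula: PE = Rt * V / 1000 (kW)
Step 1 — PE (W) = 173046.1 * 14.38 = 2488402.918 W
Step 2 — PE (kW) = 2488402.918 / 1000 ≈ 2488.4 kW (5 s.f.)

2488.4 kW


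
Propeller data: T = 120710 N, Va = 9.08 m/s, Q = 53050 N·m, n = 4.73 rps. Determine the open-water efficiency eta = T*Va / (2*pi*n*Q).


Formula: eta = T * Va / (2 * pi * n * Q)
Step 1 — numerator = T * Va = 120710 * 9.08 = 1096046.8
Step 2 — 2 * pi * n = 2 * pi * 4.73 = 29.719467
Step 3 — denominator = 29.719467 * 53050 = 1576617.72
Step 4 — eta = 1096046.8 / 1576617.72 ≈ 0.69519 (5 s.f.)

0.69519


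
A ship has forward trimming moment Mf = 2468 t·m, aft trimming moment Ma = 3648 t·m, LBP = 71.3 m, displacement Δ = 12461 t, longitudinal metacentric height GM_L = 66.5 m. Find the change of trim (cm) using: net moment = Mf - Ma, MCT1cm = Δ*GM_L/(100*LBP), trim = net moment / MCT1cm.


Formula: net trimming moment = Mf - Ma; MCT1cm = Δ*GM_L/(100*LBP); trim = net moment / MCT1cm
Step 1 — net trimming moment = 2468 - 3648 = -1180 t·m
Step 2 — MCT1cm = 12461 * 66.5 / (100 * 71.3) = 116.2211 t·m/cm
Step 3 — trim = -1180 / 116.2211 ≈ -10.153 cm (5 s.f.)

-10.153 cm


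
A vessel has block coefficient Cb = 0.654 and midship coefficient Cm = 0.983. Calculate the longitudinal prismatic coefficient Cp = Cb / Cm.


Formula: Cp = Cb / Cm
Substituting: Cp = 0.654 / 0.983
Result: Cp ≈ 0.66531 (5 s.f.)

0.66531


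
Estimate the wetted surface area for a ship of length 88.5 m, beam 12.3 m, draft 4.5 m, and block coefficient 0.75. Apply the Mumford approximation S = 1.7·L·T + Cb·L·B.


Formula: S = 1.7*L*T + V/T with V = Cb*L*B*T, i.e. S = L * (1.7*T + Cb*B)
Step 1 — 1.7*T = 1.7 * 4.5 = 7.65 m
Step 2 — Cb*B = 0.75 * 12.3 = 9.225 m
Step 3 — 1.7*T + Cb*B = 7.65 + 9.225 = 16.875 m
Step 4 — S = 88.5 * 16.875 ≈ 1493.4 m^2 (5 s.f.)

1493.4 m^2


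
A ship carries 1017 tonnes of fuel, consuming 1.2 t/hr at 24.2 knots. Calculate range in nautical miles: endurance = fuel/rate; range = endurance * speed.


Formula: endurance = fuel / rate; range = endurance * speed
Step 1 — endurance = 1017 / 1.2 = 847.5 hours
Step 2 — range = 847.5 * 24.2 ≈ 20510 nautical miles (5 s.f.)

20510 NM


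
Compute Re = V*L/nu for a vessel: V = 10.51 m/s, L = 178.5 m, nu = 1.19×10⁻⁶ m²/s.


Formula: Re = V * L / nu
Step 1 — V * L = 10.51 * 178.5 = 1876.035 m^2/s
Step 2 — Re = 1876.035 / 1.19e-6 = 1.58e+09

1.58e+09


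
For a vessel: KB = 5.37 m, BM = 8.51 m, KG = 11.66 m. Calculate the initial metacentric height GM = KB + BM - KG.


Formula: GM = KB + BM - KG
Step 1 — KM = KB + BM = 5.37 + 8.51 = 13.88 m
Step 2 — GM = KM - KG = 13.88 - 11.66 = 2.22 m

2.22 m


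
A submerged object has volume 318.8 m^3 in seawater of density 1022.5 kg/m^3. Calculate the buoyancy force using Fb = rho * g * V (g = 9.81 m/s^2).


Formula: Fb = rho * g * V
Substituting: Fb = 1022.5 * 9.81 * 318.8
Intermediate: 1022.5 * 9.81 = 10030.725
Result: Fb = 10030.725 * 318.8 ≈ 3197800 N (5 s.f.)

3197800 N


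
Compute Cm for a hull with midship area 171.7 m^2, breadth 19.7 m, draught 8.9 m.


Formula: Cm = Am / (B * T)
Step 1 — B * T = 19.7 * 8.9 = 175.33 m^2
Step 2 — Cm = 171.7 / 175.33 ≈ 0.97930 (5 s.f.)

0.97930


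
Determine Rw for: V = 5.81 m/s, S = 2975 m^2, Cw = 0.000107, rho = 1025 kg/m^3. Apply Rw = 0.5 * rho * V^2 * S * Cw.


Formula: Rw = 0.5 * rho * V^2 * S * Cw
Step 1 — V^2 = 5.81^2 = 33.7561
Step 2 — 0.5 * rho * V^2 = 0.5 * 1025 * 33.7561 = 17300.00125
Step 3 — Rw = 17300.00125 * 2975 * 0.000107 ≈ 5507.0 N (5 s.f.)

5507.0 N


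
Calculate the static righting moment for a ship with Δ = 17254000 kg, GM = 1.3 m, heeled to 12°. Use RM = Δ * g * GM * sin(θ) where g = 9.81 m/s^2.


Formula: GZ = GM * sin(theta); RM = disp * g * GZ
Step 1 — GZ = 1.3 * sin(12°) = 1.3 * 0.207912 = 0.270286 m
Step 2 — RM = 17254000 * 9.81 * 0.270286 ≈ 45749000 N·m (5 s.f.)

45749000 N·m


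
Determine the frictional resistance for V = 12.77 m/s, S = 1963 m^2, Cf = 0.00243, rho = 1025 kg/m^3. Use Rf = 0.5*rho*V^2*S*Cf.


Formula: Rf = 0.5 * rho * V^2 * S * Cf
Step 1 — V^2 = 12.77^2 = 163.0729
Step 2 — 0.5 * rho * V^2 = 0.5 * 1025 * 163.0729 = 83574.86125
Step 3 — Rf = 83574.86125 * 1963 * 0.00243 ≈ 398660 N (5 s.f.)

398660 N


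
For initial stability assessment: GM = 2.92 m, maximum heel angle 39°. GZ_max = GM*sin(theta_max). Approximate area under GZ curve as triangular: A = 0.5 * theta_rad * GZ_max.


Formula: GZ_max = GM * sin(theta); Area = 0.5 * theta_rad * GZ_max
Step 1 — GZ_max = 2.92 * sin(39°) = 2.92 * 0.62932 = 1.837614 m
Step 2 — theta_rad = 39 * pi/180 = 0.680678 rad
Step 3 — Area = 0.5 * 0.680678 * 1.837614 ≈ 0.62541 m·rad (5 s.f.)

0.62541 m·rad


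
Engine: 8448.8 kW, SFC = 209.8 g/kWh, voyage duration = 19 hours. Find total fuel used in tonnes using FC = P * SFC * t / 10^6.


Formula: FC (tonnes) = P * SFC * t / 1,000,000
Step 1 — P * SFC * t = 8448.8 * 209.8 * 19 = 33678606.56 g
Step 2 — FC (tonnes) = 33678606.56 / 1,000,000 ≈ 33.679 tonnes (5 s.f.)

33.679 tonnes


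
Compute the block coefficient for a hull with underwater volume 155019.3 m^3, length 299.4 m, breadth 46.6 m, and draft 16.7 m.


Formula: Cb = V / (L * B * T)
Step 1 — L * B * T = 299.4 * 46.6 * 16.7 = 232999.068 m^3
Step 2 — Cb = 155019.3 / 232999.068 ≈ 0.66532 (5 s.f.)

0.66532


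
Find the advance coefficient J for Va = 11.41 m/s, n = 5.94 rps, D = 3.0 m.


Formula: J = Va / (n * D)
Step 1 — n * D = 5.94 * 3.0 = 17.82
Step 2 — J = 11.41 / 17.82 ≈ 0.64029 (5 s.f.)

0.64029


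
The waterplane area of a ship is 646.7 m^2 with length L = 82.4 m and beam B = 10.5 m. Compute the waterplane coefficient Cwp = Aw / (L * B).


Formula: Cwp = Aw / (L * B)
Step 1 — L * B = 82.4 * 10.5 = 865.2 m^2
Step 2 — Cwp = 646.7 / 865.2 ≈ 0.74746 (5 s.f.)

0.74746


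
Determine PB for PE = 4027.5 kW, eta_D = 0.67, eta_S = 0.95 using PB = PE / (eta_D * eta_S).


Formula: PB = PE / (eta_D * eta_S)
Step 1 — combined efficiency = eta_D * eta_S = 0.67 * 0.95 = 0.6365
Step 2 — PB = 4027.5 / 0.6365 ≈ 6327.6 kW (5 s.f.)

6327.6 kW


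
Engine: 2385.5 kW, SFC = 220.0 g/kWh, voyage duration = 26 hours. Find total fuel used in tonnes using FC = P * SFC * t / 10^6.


Formula: FC (tonnes) = P * SFC * t / 1,000,000
Step 1 — P * SFC * t = 2385.5 * 220.0 * 26 = 13645060.0 g
Step 2 — FC (tonnes) = 13645060.0 / 1,000,000 ≈ 13.645 tonnes (5 s.f.)

13.645 tonnes


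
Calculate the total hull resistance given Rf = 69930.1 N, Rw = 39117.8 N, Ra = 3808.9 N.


Formula: Rt = Rf + Rw + Ra
Substituting: Rt = 69930.1 + 39117.8 + 3808.9
Result: Rt = 112856.8 N

112856.8 N


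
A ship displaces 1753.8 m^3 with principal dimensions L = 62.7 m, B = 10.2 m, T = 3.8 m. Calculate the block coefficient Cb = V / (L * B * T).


Formula: Cb = V / (L * B * T)
Step 1 — L * B * T = 62.7 * 10.2 * 3.8 = 2430.252 m^3
Step 2 — Cb = 1753.8 / 2430.252 ≈ 0.72165 (5 s.f.)

0.72165


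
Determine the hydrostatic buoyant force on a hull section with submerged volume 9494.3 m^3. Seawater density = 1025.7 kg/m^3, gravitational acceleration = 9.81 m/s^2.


Formula: Fb = rho * g * V
Substituting: Fb = 1025.7 * 9.81 * 9494.3
Intermediate: 1025.7 * 9.81 = 10062.117
Result: Fb = 10062.117 * 9494.3 ≈ 95533000 N (5 s.f.)

95533000 N


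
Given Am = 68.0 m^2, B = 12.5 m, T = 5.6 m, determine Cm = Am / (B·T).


Formula: Cm = Am / (B * T)
Step 1 — B * T = 12.5 * 5.6 = 70.0 m^2
Step 2 — Cm = 68.0 / 70.0 ≈ 0.97143 (5 s.f.)

0.97143


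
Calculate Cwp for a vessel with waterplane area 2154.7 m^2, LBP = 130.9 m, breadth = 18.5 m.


Formula: Cwp = Aw / (L * B)
Step 1 — L * B = 130.9 * 18.5 = 2421.65 m^2
Step 2 — Cwp = 2154.7 / 2421.65 ≈ 0.88977 (5 s.f.)

0.88977


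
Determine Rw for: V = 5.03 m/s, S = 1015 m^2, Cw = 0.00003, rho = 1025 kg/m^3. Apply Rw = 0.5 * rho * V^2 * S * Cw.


Formula: Rw = 0.5 * rho * V^2 * S * Cw
Step 1 — V^2 = 5.03^2 = 25.3009
Step 2 — 0.5 * rho * V^2 = 0.5 * 1025 * 25.3009 = 12966.71125
Step 3 — Rw = 12966.71125 * 1015 * 0.00003 ≈ 394.84 N (5 s.f.)

394.84 N


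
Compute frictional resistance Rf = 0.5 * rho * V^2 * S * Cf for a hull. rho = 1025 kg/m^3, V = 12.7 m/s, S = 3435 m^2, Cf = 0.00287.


Formula: Rf = 0.5 * rho * V^2 * S * Cf
Step 1 — V^2 = 12.7^2 = 161.29
Step 2 — 0.5 * rho * V^2 = 0.5 * 1025 * 161.29 = 82661.125
Step 3 — Rf = 82661.125 * 3435 * 0.00287 ≈ 814910 N (5 s.f.)

814910 N


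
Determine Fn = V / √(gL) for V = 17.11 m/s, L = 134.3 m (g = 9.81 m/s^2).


Formula: Fn = V / sqrt(g * L)
Step 1 — g * L = 9.81 * 134.3 = 1317.483
Step 2 — sqrt(g * L) = sqrt(1317.483) = 36.297149
Step 3 — Fn = 17.11 / 36.297149 ≈ 0.47139 (5 s.f.)

0.47139


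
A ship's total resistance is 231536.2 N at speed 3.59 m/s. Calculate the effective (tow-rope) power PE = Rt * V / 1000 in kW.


Formula: PE = Rt * V / 1000 (kW)
Step 1 — PE (W) = 231536.2 * 3.59 = 831214.958 W
Step 2 — PE (kW) = 831214.958 / 1000 ≈ 831.21 kW (5 s.f.)

831.21 kW


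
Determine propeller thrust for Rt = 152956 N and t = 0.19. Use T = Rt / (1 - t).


Formula: T = Rt / (1 - t)
Step 1 — (1 - t) = 1 - 0.19 = 0.81
Step 2 — T = 152956 / 0.81 ≈ 188830 N (5 s.f.)

188830 N


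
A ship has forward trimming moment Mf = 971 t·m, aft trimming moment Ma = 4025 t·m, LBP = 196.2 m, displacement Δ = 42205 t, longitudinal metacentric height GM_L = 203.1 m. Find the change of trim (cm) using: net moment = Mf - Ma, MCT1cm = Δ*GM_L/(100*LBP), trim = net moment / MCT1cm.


Formula: net trimming moment = Mf - Ma; MCT1cm = Δ*GM_L/(100*LBP); trim = net moment / MCT1cm
Step 1 — net trimming moment = 971 - 4025 = -3054 t·m
Step 2 — MCT1cm = 42205 * 203.1 / (100 * 196.2) = 436.8927 t·m/cm
Step 3 — trim = -3054 / 436.8927 ≈ -6.9903 cm (5 s.f.)

-6.9903 cm


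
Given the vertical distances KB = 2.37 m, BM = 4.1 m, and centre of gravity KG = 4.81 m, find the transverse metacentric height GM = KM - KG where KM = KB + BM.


Formula: GM = KB + BM - KG
Step 1 — KM = KB + BM = 2.37 + 4.1 = 6.47 m
Step 2 — GM = KM - KG = 6.47 - 4.81 = 1.66 m

1.66 m


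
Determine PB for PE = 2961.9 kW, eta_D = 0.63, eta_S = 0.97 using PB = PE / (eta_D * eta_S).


Formula: PB = PE / (eta_D * eta_S)
Step 1 — combined efficiency = eta_D * eta_S = 0.63 * 0.97 = 0.6111
Step 2 — PB = 2961.9 / 0.6111 ≈ 4846.8 kW (5 s.f.)

4846.8 kW


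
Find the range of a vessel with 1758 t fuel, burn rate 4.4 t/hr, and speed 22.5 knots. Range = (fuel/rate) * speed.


Formula: endurance = fuel / rate; range = endurance * speed
Step 1 — endurance = 1758 / 4.4 = 399.5455 hours
Step 2 — range = 399.5455 * 22.5 ≈ 8989.8 nautical miles (5 s.f.)

8989.8 NM


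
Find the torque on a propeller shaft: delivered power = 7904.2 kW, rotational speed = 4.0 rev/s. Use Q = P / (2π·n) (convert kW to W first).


Formula: Q = P_W / (2 * pi * n)
Step 1 — P_W = 7904.2 kW * 1000 = 7904200.0 W
Step 2 — 2 * pi * n = 2 * pi * 4.0 = 25.132741
Step 3 — Q = 7904200.0 / 25.132741 ≈ 314500 N·m (5 s.f.)

314500 N·m


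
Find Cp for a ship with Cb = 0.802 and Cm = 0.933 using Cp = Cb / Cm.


Formula: Cp = Cb / Cm
Substituting: Cp = 0.802 / 0.933
Result: Cp ≈ 0.85959 (5 s.f.)

0.85959


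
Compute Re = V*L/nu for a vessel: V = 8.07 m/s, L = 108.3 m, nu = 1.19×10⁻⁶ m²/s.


Formula: Re = V * L / nu
Step 1 — V * L = 8.07 * 108.3 = 873.981 m^2/s
Step 2 — Re = 873.981 / 1.19e-6 = 7.34e+08

7.34e+08


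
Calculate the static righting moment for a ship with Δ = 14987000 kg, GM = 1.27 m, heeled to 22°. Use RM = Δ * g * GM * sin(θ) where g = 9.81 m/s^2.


Formula: GZ = GM * sin(theta); RM = disp * g * GZ
Step 1 — GZ = 1.27 * sin(22°) = 1.27 * 0.374607 = 0.475751 m
Step 2 — RM = 14987000 * 9.81 * 0.475751 ≈ 69946000 N·m (5 s.f.)

69946000 N·m
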